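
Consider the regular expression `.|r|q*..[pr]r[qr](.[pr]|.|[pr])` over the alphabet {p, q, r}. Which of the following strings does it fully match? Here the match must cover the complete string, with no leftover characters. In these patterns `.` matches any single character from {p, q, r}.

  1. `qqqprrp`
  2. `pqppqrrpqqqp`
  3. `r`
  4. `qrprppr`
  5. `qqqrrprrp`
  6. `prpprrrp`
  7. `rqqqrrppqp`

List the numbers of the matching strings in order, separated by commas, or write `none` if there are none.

1, 3, 5

1 → match
2 → no match
3 → match
4 → no match
5 → match
6 → no match
7 → no match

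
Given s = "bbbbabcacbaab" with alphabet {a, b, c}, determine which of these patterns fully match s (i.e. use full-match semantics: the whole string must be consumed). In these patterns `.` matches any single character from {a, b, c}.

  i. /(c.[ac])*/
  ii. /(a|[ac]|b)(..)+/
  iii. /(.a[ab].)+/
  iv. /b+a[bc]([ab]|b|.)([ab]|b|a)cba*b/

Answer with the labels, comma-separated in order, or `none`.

ii, iv

i → no match
ii → match
iii → no match
iv → match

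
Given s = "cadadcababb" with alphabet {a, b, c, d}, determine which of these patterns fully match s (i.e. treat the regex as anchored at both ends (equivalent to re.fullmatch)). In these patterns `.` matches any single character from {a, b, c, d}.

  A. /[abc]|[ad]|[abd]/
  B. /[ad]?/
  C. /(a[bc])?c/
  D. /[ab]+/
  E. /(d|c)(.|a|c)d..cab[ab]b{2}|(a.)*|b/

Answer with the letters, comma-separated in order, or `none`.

E

A → no match
B → no match
C → no match — must end with "c"
D → no match
E → match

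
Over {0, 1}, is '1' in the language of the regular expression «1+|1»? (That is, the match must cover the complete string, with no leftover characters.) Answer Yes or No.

Yes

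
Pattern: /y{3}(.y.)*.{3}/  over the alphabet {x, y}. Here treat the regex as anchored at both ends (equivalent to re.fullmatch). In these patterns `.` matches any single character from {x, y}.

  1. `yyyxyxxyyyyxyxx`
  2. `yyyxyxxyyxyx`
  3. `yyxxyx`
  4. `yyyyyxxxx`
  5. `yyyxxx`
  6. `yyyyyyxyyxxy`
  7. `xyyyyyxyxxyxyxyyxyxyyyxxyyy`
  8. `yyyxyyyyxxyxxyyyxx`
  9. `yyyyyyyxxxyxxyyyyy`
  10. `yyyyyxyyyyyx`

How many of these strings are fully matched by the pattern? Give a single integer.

7

1 → match
2 → match
3 → no match
4 → match
5 → match
6 → match
7 → no match — must start with `y`
8 → match
9 → no match
10 → match
Total matched: 7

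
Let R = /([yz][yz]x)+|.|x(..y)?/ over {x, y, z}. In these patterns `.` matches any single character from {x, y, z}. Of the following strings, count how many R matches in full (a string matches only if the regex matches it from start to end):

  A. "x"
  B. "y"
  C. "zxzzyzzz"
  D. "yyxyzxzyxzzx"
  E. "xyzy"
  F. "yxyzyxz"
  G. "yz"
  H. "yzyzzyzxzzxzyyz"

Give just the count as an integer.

4

A → match
B → match
C → no match
D → match
E → match
F → no match
G → no match
H → no match
Total matched: 4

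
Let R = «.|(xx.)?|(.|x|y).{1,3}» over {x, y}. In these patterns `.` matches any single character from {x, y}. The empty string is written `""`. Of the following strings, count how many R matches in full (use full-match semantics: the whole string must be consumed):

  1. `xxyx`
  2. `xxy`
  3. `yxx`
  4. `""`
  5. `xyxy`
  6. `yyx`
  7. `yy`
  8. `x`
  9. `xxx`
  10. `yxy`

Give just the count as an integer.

10

1. `xxyx` → match
2. `xxy` → match
3. `yxx` → match
4. `""` → match
5. `xyxy` → match
6. `yyx` → match
7. `yy` → match
8. `x` → match
9. `xxx` → match
10. `yxy` → match
Total matched: 10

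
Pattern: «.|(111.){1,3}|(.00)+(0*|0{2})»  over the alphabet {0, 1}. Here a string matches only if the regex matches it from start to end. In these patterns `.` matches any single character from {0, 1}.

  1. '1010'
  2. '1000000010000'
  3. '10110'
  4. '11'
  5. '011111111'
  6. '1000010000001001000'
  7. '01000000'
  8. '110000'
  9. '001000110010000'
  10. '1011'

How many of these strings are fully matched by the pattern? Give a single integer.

0

1 → no match
2 → no match
3 → no match
4 → no match
5 → no match
6 → no match
7 → no match
8 → no match
9 → no match
10 → no match
Total matched: 0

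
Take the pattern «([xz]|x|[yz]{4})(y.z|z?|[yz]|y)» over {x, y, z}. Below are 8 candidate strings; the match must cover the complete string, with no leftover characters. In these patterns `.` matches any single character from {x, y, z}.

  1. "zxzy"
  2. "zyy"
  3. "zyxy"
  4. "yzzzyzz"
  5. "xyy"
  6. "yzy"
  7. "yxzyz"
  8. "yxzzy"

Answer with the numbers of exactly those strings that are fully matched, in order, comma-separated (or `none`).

1 → no match
2 → no match
3 → no match
4 → match
5 → no match
6 → no match
7 → no match
8 → no match

4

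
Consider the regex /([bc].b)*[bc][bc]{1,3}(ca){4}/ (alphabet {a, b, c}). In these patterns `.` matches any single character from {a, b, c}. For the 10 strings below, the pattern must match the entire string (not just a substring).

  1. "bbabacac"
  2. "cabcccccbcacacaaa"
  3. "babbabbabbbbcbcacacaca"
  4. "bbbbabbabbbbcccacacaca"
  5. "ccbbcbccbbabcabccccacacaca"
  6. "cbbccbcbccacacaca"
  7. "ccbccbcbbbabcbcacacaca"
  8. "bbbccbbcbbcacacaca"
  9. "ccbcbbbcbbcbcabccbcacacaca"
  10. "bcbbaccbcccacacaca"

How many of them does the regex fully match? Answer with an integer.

7

1. "bbabacac" → no match — must end with "ca"
2 → no match — must end with "ca"
3 → match
4 → match
5 → match
6 → match
7 → match
8 → match
9 → match
10 → no match
Total matched: 7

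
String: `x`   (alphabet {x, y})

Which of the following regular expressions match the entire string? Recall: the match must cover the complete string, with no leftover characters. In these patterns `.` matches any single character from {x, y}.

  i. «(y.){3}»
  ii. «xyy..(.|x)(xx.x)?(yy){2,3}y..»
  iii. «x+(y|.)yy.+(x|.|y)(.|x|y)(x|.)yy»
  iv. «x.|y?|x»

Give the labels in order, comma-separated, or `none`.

i → no match — must start with `y`
ii → no match — must start with `xyy`
iii → no match — must end with `yy`
iv → match

iv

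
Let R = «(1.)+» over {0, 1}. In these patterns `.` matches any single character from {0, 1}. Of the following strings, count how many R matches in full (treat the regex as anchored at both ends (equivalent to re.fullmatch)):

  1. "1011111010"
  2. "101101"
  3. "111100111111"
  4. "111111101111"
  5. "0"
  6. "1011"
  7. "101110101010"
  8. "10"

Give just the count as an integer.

5

1 → match
2 → no match
3 → no match
4 → match
5 → no match — must start with "1"
6 → match
7 → match
8 → match
Total matched: 5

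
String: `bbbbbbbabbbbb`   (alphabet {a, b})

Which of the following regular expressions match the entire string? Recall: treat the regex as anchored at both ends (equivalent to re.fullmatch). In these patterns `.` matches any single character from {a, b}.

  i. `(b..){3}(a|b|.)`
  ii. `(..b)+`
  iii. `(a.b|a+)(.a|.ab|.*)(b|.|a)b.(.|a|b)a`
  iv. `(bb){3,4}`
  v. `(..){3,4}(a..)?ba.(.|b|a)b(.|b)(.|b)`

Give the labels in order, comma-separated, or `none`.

v

i → no match
ii → no match
iii → no match — must start with `a`
iv → no match
v → match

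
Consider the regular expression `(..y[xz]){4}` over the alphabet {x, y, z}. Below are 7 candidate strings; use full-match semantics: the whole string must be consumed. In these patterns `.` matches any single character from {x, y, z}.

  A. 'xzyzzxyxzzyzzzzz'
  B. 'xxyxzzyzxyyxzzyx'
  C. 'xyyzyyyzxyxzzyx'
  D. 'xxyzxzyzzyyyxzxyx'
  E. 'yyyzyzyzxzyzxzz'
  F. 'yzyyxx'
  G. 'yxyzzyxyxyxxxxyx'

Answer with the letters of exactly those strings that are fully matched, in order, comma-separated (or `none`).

A → no match
B → match
C → no match
D → no match
E → no match
F. 'yzyyxx' → no match
G → no match

B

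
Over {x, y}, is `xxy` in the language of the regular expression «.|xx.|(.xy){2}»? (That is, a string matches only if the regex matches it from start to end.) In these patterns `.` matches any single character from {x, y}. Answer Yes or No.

Yes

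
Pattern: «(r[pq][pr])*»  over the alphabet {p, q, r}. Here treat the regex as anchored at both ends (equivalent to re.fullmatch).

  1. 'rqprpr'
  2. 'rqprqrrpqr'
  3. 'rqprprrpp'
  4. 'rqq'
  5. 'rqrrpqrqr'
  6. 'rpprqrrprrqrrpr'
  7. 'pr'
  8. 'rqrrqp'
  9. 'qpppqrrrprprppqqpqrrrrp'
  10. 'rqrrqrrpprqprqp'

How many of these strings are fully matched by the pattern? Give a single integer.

1. 'rqprpr' → match
2. 'rqprqrrpqr' → no match
3. 'rqprprrpp' → match
4. 'rqq' → no match
5. 'rqrrpqrqr' → no match
6 → match
7. 'pr' → no match
8. 'rqrrqp' → match
9 → no match
10 → match
Total matched: 5

5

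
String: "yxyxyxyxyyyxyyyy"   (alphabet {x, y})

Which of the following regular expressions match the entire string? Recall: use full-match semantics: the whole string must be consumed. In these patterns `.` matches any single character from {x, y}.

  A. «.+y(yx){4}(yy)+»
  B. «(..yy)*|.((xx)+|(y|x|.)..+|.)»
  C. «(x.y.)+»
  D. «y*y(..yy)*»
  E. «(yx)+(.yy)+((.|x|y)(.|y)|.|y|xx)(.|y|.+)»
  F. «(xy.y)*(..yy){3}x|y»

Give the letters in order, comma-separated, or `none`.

A → no match
B → match
C → no match — must start with "x"
D → no match
E → match
F → no match

B, E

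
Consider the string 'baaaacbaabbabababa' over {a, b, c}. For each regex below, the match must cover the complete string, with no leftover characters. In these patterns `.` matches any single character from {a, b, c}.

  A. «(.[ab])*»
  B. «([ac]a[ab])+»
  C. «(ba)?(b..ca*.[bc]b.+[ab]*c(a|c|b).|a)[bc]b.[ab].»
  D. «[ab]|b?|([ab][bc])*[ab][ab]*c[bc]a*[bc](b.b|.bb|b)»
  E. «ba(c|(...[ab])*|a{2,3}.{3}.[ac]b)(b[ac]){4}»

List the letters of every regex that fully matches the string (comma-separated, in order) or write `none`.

E

A → no match
B → no match
C → no match
D → no match
E → match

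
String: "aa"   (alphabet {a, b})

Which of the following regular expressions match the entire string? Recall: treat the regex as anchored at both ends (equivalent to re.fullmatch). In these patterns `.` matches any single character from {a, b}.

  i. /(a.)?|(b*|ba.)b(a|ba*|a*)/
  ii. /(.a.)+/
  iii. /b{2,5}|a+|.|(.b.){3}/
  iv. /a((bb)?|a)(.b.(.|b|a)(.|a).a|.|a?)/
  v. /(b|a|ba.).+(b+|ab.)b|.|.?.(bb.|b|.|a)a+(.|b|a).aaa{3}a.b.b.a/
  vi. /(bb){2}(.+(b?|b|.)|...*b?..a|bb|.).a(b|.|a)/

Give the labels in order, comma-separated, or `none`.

i, iii, iv

i → match
ii → no match
iii → match
iv → match
v → no match
vi → no match — must start with "bb"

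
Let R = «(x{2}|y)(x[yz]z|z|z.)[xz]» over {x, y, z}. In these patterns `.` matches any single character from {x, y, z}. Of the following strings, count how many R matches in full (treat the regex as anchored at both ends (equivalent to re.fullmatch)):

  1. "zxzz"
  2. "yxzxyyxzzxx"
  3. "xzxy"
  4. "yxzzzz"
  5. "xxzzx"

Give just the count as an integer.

1

1 → no match
2 → no match
3 → no match
4 → no match
5 → match
Total matched: 1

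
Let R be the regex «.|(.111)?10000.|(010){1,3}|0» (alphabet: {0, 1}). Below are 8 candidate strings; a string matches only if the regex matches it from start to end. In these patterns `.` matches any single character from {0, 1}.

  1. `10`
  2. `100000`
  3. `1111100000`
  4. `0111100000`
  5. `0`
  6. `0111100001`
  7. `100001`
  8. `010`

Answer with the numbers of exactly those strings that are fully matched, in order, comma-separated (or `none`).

2, 3, 4, 5, 6, 7, 8

1 → no match
2 → match
3 → match
4 → match
5 → match
6 → match
7 → match
8 → match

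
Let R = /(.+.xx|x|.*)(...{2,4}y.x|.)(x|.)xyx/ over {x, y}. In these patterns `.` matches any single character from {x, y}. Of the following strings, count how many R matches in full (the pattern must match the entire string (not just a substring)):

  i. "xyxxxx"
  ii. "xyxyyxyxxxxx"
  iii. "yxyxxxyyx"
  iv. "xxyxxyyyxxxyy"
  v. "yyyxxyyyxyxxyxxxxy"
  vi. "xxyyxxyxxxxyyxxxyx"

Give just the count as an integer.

i → no match — must end with "xyx"
ii → no match — must end with "xyx"
iii → no match — must end with "xyx"
iv → no match — must end with "xyx"
v → no match — must end with "xyx"
vi → match
Total matched: 1

1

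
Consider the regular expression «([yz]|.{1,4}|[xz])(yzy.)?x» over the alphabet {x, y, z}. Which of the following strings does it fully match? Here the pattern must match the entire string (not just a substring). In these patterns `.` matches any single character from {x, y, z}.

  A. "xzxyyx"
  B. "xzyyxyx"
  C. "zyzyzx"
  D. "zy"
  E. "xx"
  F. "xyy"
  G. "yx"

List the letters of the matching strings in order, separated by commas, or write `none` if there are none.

C, E, G

A → no match
B → no match
C → match
D → no match — must end with "x"
E → match
F → no match — must end with "x"
G → match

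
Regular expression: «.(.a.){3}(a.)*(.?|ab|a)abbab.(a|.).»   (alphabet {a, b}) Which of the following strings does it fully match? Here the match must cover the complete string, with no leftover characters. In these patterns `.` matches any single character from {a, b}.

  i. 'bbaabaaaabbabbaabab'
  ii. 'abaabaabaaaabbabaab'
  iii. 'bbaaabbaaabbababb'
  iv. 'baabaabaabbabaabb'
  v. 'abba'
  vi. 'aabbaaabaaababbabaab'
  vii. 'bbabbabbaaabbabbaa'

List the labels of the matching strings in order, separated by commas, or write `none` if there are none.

i → no match
ii → match
iii → no match
iv → no match
v → no match
vi → no match
vii → match

ii, vii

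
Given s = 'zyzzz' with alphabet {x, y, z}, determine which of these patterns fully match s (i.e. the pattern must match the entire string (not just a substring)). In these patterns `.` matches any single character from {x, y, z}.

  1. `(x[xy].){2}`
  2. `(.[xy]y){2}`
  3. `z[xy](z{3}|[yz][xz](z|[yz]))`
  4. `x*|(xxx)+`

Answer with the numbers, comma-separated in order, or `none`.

1 → no match — must start with 'x'
2 → no match — must end with 'y'
3 → match
4 → no match

3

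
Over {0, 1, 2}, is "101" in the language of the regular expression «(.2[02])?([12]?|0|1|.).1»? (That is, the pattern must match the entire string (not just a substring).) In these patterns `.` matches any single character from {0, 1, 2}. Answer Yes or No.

Yes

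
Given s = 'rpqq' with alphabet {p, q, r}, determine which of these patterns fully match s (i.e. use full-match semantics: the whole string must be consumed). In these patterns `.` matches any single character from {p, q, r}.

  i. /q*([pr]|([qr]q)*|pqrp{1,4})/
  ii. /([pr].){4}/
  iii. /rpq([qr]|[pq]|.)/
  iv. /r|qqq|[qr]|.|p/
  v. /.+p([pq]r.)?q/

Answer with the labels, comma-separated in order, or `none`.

iii

i → no match
ii → no match
iii → match
iv → no match
v → no match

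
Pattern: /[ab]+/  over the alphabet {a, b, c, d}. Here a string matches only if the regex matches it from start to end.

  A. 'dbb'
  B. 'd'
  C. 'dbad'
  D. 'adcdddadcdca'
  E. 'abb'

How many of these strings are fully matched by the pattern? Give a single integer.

1

A. 'dbb' → no match
B. 'd' → no match
C. 'dbad' → no match
D. 'adcdddadcdca' → no match
E. 'abb' → match
Total matched: 1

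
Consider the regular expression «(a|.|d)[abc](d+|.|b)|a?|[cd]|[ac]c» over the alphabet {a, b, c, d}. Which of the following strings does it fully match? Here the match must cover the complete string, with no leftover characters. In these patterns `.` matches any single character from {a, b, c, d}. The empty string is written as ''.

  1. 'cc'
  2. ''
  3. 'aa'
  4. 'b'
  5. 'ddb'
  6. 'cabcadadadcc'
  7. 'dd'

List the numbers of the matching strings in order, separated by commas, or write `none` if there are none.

1 → match
2 → match
3 → no match
4 → no match
5 → no match
6 → no match
7 → no match

1, 2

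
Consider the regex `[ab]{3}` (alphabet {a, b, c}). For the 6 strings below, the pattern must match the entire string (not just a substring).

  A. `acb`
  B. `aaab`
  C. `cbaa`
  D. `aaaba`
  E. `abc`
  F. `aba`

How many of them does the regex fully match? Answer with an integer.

1

A → no match
B → no match
C → no match
D → no match
E → no match
F → match
Total matched: 1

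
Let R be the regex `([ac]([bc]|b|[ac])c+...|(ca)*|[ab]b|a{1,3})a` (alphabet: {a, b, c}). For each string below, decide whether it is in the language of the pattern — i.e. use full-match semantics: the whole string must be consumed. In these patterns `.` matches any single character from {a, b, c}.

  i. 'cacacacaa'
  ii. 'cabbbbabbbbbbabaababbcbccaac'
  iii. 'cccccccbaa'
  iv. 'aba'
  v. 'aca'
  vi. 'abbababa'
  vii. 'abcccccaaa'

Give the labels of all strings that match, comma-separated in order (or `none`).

i, iii, iv, vii

i → match
ii → no match — must end with 'a'
iii → match
iv → match
v → no match
vi → no match
vii → match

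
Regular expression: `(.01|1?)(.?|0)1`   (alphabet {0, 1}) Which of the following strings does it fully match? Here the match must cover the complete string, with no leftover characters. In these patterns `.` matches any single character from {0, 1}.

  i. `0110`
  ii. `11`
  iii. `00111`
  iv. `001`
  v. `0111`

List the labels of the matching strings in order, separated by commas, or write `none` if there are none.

i → no match — must end with `1`
ii → match
iii → match
iv → no match
v → no match

ii, iii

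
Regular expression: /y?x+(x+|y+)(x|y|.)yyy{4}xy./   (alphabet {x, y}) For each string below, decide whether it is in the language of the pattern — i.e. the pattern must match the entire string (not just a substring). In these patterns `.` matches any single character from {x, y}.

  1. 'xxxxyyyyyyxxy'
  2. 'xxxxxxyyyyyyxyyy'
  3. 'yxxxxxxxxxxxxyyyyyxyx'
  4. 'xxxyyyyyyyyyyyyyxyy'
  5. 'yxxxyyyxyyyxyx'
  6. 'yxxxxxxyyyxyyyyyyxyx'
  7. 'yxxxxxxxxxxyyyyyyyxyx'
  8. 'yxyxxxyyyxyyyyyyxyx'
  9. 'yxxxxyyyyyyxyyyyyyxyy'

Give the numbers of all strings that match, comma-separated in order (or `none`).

4, 6, 7, 9

1 → no match
2 → no match
3 → no match
4 → match
5 → no match
6 → match
7 → match
8 → no match
9 → match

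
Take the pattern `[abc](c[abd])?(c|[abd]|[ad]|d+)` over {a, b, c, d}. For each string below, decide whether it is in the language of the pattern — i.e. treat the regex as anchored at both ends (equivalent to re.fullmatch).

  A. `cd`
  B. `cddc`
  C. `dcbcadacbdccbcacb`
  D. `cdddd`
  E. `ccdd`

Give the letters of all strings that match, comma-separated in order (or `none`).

A, D, E

A. `cd` → match
B. `cddc` → no match
C → no match
D. `cdddd` → match
E. `ccdd` → match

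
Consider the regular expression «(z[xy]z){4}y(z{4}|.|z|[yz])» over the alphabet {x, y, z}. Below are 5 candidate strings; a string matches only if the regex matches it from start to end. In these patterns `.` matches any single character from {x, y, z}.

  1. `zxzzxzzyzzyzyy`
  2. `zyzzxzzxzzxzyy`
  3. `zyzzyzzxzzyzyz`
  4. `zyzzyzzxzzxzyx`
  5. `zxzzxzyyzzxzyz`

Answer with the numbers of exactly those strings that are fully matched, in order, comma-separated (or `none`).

1, 2, 3, 4

1 → match
2 → match
3 → match
4 → match
5 → no match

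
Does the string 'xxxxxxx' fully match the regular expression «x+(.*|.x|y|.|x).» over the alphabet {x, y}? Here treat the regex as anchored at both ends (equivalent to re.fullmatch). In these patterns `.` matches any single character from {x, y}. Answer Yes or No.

Yes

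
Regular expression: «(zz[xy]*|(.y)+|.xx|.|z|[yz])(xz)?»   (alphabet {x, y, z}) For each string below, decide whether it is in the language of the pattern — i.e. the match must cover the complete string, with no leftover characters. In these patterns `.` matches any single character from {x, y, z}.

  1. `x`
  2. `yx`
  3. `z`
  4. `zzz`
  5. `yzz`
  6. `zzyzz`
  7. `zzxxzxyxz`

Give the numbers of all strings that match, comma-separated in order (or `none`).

1 → match
2 → no match
3 → match
4 → no match
5 → no match
6 → no match
7 → no match

1, 3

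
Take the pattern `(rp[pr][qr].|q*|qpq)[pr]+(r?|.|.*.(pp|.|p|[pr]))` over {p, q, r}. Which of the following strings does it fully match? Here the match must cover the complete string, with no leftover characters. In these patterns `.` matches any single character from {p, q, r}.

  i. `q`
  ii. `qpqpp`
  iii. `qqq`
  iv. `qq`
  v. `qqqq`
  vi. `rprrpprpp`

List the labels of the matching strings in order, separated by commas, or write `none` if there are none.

ii, vi

i → no match
ii → match
iii → no match
iv → no match
v → no match
vi → match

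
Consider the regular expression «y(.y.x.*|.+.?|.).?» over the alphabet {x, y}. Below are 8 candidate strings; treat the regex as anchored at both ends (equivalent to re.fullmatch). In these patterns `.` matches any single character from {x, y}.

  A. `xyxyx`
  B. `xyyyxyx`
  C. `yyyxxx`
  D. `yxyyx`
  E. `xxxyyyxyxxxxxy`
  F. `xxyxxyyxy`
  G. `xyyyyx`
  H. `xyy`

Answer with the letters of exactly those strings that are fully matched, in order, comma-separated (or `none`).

A → no match — must start with `y`
B → no match — must start with `y`
C → match
D → match
E → no match — must start with `y`
F → no match — must start with `y`
G → no match — must start with `y`
H → no match — must start with `y`

C, D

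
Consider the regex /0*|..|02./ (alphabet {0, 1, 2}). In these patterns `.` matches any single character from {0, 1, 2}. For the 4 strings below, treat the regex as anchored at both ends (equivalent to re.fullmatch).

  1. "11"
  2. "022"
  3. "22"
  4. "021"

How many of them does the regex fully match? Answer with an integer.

1 → match
2 → match
3 → match
4 → match
Total matched: 4

4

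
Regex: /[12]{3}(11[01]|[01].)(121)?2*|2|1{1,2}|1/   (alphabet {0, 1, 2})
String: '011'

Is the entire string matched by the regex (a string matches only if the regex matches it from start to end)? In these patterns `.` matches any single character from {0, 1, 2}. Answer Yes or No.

No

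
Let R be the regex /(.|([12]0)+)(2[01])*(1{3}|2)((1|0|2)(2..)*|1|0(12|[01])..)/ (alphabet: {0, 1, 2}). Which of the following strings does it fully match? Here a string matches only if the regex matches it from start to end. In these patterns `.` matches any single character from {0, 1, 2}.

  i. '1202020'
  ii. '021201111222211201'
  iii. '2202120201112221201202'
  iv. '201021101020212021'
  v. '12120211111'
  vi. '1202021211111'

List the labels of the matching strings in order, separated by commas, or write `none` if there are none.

i → match
ii → match
iii → match
iv → no match
v → match
vi → match

i, ii, iii, v, vi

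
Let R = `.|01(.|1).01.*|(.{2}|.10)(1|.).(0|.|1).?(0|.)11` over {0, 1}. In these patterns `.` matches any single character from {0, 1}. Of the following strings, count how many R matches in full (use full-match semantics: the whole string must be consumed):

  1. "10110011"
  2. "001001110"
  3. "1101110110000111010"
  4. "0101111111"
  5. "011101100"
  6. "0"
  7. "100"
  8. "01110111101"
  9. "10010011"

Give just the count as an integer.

1. "10110011" → match
2. "001001110" → no match
3 → no match
4. "0101111111" → match
5. "011101100" → match
6. "0" → match
7. "100" → no match
8. "01110111101" → match
9. "10010011" → match
Total matched: 6

6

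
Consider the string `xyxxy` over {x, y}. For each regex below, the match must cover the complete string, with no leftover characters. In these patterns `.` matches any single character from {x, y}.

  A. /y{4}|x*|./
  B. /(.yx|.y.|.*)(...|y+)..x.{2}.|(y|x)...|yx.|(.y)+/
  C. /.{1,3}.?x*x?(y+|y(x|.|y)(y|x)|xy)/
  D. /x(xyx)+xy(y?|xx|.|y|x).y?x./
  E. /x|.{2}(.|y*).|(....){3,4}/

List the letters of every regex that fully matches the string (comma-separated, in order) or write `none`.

A → no match
B → no match
C → match
D → no match — must start with `xxyx`
E → no match

C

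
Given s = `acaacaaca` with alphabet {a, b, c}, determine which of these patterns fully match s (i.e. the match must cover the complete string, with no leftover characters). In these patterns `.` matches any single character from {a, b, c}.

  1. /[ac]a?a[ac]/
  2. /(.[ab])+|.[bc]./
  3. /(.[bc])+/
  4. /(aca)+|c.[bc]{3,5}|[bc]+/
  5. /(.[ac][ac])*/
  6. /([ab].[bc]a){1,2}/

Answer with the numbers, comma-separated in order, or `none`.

1 → no match
2 → no match
3 → no match
4 → match
5 → match
6 → no match

4, 5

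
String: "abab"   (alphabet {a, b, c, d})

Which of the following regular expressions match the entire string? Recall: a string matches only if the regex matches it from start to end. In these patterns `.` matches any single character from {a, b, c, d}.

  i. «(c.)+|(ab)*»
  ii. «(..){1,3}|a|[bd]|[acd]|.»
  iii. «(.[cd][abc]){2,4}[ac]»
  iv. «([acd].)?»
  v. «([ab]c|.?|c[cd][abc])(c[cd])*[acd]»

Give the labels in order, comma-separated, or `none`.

i, ii

i → match
ii → match
iii → no match
iv → no match
v → no match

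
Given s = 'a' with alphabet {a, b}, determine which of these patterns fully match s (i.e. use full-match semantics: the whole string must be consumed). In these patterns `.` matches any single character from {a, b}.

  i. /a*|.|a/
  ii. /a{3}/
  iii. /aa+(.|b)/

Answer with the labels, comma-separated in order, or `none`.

i

i → match
ii → no match
iii → no match — must start with 'aa'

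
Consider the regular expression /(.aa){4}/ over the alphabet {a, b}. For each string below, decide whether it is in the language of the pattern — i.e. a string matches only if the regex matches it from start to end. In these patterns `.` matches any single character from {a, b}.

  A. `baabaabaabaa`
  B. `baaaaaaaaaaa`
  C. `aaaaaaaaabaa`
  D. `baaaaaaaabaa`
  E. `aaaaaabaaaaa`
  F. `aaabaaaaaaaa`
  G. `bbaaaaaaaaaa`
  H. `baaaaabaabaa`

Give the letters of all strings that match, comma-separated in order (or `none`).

A → match
B → match
C → match
D → match
E → match
F → match
G → no match
H → match

A, B, C, D, E, F, H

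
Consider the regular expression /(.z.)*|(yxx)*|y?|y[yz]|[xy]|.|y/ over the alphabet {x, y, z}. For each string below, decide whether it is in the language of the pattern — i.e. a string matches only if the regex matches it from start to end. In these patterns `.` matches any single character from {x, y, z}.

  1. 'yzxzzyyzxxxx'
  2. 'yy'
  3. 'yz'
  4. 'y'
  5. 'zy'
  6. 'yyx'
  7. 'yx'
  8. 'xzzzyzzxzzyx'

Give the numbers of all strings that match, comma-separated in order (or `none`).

1 → no match
2 → match
3 → match
4 → match
5 → no match
6 → no match
7 → no match
8 → no match

2, 3, 4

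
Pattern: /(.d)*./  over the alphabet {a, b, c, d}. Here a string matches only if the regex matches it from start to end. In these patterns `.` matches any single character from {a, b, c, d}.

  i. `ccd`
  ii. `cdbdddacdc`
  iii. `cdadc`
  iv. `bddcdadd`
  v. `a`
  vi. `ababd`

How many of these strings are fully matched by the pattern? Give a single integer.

2

i. `ccd` → no match
ii. `cdbdddacdc` → no match
iii. `cdadc` → match
iv. `bddcdadd` → no match
v. `a` → match
vi. `ababd` → no match
Total matched: 2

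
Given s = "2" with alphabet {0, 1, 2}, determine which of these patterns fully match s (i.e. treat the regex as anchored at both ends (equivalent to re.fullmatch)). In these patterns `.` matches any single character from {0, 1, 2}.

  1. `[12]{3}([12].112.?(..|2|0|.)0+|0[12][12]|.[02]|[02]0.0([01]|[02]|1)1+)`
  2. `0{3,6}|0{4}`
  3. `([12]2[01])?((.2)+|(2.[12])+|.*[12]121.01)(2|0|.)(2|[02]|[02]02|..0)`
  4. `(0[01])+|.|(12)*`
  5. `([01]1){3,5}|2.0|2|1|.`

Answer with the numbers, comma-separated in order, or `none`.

4, 5

1 → no match
2 → no match — must start with "0"
3 → no match
4 → match
5 → match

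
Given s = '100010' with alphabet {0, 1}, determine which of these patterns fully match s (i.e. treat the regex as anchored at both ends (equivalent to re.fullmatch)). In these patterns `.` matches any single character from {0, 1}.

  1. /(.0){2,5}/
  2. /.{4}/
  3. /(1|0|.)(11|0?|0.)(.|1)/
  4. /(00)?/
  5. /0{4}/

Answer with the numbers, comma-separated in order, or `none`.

1 → match
2 → no match
3 → no match
4 → no match
5 → no match — must start with '0'

1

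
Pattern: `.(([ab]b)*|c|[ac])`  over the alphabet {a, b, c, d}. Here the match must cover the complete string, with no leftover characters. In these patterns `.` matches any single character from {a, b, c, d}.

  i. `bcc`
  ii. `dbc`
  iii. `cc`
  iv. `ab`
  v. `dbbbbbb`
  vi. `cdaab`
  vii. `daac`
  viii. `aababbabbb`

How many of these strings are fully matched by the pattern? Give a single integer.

2

i → no match
ii → no match
iii → match
iv → no match
v → match
vi → no match
vii → no match
viii → no match
Total matched: 2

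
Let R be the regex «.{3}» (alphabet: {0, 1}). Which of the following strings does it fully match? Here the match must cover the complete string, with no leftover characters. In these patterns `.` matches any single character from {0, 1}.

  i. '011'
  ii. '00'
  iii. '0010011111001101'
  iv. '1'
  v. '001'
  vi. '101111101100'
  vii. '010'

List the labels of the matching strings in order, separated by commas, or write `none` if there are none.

i, v, vii

i → match
ii → no match
iii → no match
iv → no match
v → match
vi → no match
vii → match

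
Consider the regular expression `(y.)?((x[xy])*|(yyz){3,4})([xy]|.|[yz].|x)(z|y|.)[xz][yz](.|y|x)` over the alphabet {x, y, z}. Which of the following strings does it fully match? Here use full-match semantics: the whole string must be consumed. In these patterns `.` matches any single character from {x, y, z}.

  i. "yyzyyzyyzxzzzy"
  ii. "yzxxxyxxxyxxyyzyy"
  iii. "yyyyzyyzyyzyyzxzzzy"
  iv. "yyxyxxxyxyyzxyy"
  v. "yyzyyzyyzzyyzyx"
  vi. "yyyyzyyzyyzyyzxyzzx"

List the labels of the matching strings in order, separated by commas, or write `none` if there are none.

i, ii, iii, iv, v, vi

i → match
ii → match
iii → match
iv → match
v → match
vi → match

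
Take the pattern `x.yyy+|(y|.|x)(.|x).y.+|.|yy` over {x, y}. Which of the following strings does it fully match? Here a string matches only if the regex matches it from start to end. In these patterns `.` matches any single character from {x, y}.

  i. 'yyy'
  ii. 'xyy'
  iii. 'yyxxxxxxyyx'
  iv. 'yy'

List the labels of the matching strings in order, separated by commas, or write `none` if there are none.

i → no match
ii → no match
iii → no match
iv → match

iv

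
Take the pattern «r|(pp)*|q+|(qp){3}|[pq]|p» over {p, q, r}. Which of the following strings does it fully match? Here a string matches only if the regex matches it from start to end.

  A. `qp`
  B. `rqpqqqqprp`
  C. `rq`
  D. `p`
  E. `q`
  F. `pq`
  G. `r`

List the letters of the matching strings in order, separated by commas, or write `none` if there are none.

A → no match
B → no match
C → no match
D → match
E → match
F → no match
G → match

D, E, G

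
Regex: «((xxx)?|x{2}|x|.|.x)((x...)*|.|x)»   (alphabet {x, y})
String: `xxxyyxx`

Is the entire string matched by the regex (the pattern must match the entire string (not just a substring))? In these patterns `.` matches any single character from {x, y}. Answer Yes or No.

No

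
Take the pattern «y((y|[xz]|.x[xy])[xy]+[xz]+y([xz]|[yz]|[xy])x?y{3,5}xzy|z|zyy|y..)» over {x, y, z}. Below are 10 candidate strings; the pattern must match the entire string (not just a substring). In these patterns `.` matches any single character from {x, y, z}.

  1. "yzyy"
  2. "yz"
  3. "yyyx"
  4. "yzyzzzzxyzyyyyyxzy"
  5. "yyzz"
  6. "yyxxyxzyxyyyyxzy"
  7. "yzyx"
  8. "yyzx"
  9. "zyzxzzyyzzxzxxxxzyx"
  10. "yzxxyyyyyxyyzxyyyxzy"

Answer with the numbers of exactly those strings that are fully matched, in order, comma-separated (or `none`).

1 → match
2 → match
3 → match
4 → match
5 → match
6 → match
7 → no match
8 → match
9 → no match — must start with "y"
10 → no match

1, 2, 3, 4, 5, 6, 8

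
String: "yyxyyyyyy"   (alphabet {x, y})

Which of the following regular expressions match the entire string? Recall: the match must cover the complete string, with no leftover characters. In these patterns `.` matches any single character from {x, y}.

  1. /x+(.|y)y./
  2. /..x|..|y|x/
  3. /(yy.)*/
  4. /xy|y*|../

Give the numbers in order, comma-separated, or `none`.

1 → no match — must start with "x"
2 → no match
3 → match
4 → no match

3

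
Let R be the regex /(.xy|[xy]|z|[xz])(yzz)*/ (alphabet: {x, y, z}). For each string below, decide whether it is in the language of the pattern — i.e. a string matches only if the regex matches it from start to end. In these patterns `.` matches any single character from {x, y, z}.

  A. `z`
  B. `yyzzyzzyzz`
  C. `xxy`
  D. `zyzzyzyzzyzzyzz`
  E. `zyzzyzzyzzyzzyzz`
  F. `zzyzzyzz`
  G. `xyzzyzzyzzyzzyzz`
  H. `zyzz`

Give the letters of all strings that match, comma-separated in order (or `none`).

A, B, C, E, G, H

A → match
B → match
C → match
D → no match
E → match
F → no match
G → match
H → match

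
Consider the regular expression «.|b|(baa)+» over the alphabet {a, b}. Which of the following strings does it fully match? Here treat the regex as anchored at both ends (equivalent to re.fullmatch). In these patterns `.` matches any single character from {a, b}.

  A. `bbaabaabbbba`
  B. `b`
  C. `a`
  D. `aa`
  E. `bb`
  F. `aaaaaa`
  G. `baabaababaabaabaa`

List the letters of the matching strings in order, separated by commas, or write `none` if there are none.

B, C

A. `bbaabaabbbba` → no match
B. `b` → match
C. `a` → match
D. `aa` → no match
E. `bb` → no match
F. `aaaaaa` → no match
G → no match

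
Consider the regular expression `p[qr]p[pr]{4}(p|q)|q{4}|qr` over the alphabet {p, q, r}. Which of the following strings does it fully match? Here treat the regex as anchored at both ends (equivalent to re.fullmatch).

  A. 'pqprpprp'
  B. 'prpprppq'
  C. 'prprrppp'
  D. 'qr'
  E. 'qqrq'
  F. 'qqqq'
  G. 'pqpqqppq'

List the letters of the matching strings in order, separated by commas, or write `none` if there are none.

A, B, C, D, F

A → match
B → match
C → match
D → match
E → no match
F → match
G → no match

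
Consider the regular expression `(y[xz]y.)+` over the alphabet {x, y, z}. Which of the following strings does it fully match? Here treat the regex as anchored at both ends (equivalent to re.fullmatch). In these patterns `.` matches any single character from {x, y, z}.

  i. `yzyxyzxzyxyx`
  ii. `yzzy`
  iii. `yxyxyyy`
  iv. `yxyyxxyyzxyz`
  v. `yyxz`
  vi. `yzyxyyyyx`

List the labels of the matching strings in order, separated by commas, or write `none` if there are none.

none

i → no match
ii → no match
iii → no match
iv → no match
v → no match
vi → no match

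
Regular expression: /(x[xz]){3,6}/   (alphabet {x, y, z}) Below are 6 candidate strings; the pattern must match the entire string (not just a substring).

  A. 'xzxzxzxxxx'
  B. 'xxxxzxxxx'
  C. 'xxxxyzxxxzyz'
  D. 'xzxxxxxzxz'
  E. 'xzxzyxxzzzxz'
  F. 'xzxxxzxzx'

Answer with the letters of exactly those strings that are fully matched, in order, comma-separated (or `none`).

A. 'xzxzxzxxxx' → match
B. 'xxxxzxxxx' → no match
C. 'xxxxyzxxxzyz' → no match
D. 'xzxxxxxzxz' → match
E. 'xzxzyxxzzzxz' → no match
F. 'xzxxxzxzx' → no match

A, D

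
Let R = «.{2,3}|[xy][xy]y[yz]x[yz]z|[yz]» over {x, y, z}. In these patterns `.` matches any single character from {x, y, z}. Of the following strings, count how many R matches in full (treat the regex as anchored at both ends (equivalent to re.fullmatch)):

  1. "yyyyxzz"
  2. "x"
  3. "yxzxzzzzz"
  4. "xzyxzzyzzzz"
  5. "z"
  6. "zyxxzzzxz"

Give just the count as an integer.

2

1 → match
2 → no match
3 → no match
4 → no match
5 → match
6 → no match
Total matched: 2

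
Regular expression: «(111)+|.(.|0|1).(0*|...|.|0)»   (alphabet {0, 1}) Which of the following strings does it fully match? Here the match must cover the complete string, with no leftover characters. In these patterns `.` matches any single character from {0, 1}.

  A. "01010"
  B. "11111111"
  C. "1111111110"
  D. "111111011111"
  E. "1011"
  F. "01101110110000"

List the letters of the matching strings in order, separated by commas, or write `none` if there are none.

E

A → no match
B → no match
C → no match
D → no match
E → match
F → no match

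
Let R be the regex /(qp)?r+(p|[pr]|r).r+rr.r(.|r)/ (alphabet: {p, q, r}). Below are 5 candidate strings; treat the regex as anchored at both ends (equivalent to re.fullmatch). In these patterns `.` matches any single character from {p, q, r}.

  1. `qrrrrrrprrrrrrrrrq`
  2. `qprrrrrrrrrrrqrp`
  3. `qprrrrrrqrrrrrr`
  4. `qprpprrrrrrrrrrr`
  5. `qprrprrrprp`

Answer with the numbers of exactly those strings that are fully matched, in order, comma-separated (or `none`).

2, 3, 4, 5

1 → no match
2 → match
3 → match
4 → match
5. `qprrprrrprp` → match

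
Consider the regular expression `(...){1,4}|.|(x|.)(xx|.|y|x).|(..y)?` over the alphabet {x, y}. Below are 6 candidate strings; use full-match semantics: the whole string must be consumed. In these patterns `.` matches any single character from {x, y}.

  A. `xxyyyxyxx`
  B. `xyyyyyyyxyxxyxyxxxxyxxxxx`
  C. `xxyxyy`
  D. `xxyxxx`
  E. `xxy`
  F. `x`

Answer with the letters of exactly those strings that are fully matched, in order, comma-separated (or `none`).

A → match
B → no match
C → match
D → match
E → match
F → match

A, C, D, E, F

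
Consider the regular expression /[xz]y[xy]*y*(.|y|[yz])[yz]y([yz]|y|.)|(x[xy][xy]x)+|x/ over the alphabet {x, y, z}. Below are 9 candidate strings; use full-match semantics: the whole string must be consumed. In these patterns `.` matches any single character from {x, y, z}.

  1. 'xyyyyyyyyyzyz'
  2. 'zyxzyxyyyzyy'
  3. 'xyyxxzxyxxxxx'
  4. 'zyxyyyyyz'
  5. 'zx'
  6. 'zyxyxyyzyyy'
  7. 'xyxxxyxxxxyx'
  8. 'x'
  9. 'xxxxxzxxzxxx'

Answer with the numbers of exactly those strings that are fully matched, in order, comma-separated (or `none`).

1, 4, 6, 7, 8

1 → match
2. 'zyxzyxyyyzyy' → no match
3 → no match
4. 'zyxyyyyyz' → match
5. 'zx' → no match
6. 'zyxyxyyzyyy' → match
7. 'xyxxxyxxxxyx' → match
8. 'x' → match
9. 'xxxxxzxxzxxx' → no match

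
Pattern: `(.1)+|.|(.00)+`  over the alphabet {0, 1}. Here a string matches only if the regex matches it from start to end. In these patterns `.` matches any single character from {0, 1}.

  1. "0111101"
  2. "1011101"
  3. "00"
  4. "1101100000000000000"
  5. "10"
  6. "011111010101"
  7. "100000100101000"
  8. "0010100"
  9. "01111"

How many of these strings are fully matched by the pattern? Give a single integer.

1 → no match
2 → no match
3 → no match
4 → no match
5 → no match
6 → match
7 → no match
8 → no match
9 → no match
Total matched: 1

1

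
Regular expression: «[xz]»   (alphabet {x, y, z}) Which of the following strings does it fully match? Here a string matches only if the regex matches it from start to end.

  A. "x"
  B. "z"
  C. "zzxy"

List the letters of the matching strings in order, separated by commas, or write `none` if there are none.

A, B

A → match
B → match
C → no match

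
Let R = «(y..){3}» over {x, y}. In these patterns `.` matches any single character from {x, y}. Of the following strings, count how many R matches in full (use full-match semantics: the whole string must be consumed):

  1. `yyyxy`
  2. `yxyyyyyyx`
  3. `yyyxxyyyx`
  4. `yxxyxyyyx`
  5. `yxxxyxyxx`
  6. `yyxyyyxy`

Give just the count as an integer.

1 → no match
2 → match
3 → no match
4 → match
5 → no match
6 → no match
Total matched: 2

2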